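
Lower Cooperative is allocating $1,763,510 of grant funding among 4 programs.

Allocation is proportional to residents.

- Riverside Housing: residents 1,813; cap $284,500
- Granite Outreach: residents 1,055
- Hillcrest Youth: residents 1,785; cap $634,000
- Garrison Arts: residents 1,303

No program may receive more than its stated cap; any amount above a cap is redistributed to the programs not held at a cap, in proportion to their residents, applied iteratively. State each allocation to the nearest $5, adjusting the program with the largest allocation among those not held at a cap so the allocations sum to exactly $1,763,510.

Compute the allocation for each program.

Total residents = 5,956.
Pro-rata shares before constraints: Riverside Housing 536,810.55; Granite Outreach 312,374.59; Hillcrest Youth 528,520.04; Garrison Arts 385,804.82.
Held at cap: Riverside Housing ($284,500); balance $1,479,010 reallocated over remaining residents 4,143.
Held at cap: Hillcrest Youth ($634,000); balance $845,010 reallocated over remaining residents 2,358.
Shares after redistribution: Granite Outreach 378,068.51 → $378,070; Garrison Arts 466,941.49 → $466,940.

Riverside Housing: $284,500 · Granite Outreach: $378,070 · Hillcrest Youth: $634,000 · Garrison Arts: $466,940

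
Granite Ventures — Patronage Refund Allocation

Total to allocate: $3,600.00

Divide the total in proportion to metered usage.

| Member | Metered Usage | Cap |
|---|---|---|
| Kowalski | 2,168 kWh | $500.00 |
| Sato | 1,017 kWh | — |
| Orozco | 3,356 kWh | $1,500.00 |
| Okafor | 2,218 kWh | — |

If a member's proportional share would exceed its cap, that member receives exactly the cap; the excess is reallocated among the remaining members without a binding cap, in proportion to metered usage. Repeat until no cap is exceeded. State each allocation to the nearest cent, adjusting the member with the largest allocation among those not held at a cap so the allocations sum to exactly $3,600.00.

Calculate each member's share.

Kowalski: $500.00 · Sato: $503.00 · Orozco: $1,500.00 · Okafor: $1,097.00

Total metered usage = 8,759.
Unconstrained shares: Kowalski 891.0606; Sato 417.9929; Orozco 1,379.3355; Okafor 911.6109.
Capped: Kowalski ($500.00); residual $3,100.00 reallocated over remaining metered usage 6,591.
Capped: Orozco ($1,500.00); residual $1,600.00 reallocated over remaining metered usage 3,235.
Shares after redistribution: Sato 502.9985 → $503.00; Okafor 1,097.0015 → $1,097.00.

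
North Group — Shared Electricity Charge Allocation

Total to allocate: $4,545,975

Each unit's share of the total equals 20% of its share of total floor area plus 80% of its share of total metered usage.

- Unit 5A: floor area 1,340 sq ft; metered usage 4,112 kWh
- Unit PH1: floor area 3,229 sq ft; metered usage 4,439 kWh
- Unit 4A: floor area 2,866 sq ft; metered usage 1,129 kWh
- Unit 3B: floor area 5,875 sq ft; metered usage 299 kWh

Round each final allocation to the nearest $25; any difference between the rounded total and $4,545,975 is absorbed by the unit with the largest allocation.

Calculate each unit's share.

Unit 5A: $1,590,125; Unit PH1: $1,838,350; Unit 4A: $607,225; Unit 3B: $510,275

Totals — floor area 13,310, metered usage 9,979.
Composite weights (20% floor area + 80% metered usage): Unit 5A 0.3498; Unit PH1 0.4044; Unit 4A 0.1336; Unit 3B 0.1122.
Pro-rata amounts: Unit 5A 1,590,125.26; Unit PH1 1,838,334.24; Unit 4A 607,230.59; Unit 3B 510,284.91.
Rounded to nearest $25: Unit 5A $1,590,125; Unit PH1 $1,838,325; Unit 4A $607,225; Unit 3B $510,275. Sum = $4,545,950.
Difference $4,545,975 − $4,545,950 = +$25 applied to largest allocation (Unit PH1): Unit PH1 becomes $1,838,350.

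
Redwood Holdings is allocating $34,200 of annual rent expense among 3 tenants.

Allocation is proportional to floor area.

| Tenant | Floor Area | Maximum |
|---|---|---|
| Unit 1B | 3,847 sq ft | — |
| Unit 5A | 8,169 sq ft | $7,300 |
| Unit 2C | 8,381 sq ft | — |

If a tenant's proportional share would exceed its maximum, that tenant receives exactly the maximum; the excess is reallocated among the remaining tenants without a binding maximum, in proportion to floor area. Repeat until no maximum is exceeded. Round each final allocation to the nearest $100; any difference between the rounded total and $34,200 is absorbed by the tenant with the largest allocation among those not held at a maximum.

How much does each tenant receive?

Unit 1B: $8,500 | Unit 5A: $7,300 | Unit 2C: $18,400

Sum of floor area: 20,397.
Proportional shares (ignoring caps): Unit 1B 6,450.33; Unit 5A 13,697.10; Unit 2C 14,052.57.
Capped: Unit 5A ($7,300); remaining pool $26,900 reallocated over remaining floor area 12,228.
Shares after redistribution: Unit 1B 8,462.90 → $8,500; Unit 2C 18,437.10 → $18,400.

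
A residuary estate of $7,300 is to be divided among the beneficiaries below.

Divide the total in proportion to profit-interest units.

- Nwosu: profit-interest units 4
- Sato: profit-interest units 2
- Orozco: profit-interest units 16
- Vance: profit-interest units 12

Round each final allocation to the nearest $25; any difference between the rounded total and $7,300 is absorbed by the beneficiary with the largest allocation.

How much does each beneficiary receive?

Nwosu: $850 | Sato: $425 | Orozco: $3,450 | Vance: $2,575

Sum of profit-interest units: 34.
Pro-rata amounts: Nwosu 4/34 × $7,300 = 858.82; Sato 2/34 × $7,300 = 429.41; Orozco 16/34 × $7,300 = 3,435.29; Vance 12/34 × $7,300 = 2,576.47.
After rounding ($25): Nwosu $850; Sato $425; Orozco $3,425; Vance $2,575. Sum = $7,275.
Difference $7,300 − $7,275 = +$25 applied to largest allocation (Orozco): Orozco becomes $3,450.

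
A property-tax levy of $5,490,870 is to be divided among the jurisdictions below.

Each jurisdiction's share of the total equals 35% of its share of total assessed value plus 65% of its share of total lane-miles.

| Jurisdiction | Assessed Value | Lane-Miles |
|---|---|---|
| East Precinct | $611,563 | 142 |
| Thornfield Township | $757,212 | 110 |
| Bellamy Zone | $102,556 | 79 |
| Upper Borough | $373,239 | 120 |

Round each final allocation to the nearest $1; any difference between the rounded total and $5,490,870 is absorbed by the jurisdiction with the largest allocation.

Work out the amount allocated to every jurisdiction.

East Precinct: $1,760,912 | Thornfield Township: $1,659,421 | Bellamy Zone: $732,030 | Upper Borough: $1,338,507

Assessed value total 1,844,570; lane-miles total 451.
Blended shares (35% assessed value + 65% lane-miles): East Precinct 0.3207; Thornfield Township 0.3022; Bellamy Zone 0.1333; Upper Borough 0.2438.
Unrounded shares: East Precinct 1,760,911.17; Thornfield Township 1,659,421.21; Bellamy Zone 732,030.14; Upper Borough 1,338,507.48.
At nearest $1: East Precinct $1,760,911; Thornfield Township $1,659,421; Bellamy Zone $732,030; Upper Borough $1,338,507. Sum = $5,490,869.
Difference $5,490,870 − $5,490,869 = +$1 applied to largest allocation (East Precinct): East Precinct becomes $1,760,912.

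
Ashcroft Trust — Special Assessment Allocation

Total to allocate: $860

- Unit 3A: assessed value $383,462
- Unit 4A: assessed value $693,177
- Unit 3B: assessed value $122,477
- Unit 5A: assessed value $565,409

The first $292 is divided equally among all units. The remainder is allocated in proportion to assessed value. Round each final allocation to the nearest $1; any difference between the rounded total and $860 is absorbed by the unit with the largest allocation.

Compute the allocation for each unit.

Unit 3A: $196 · Unit 4A: $297 · Unit 3B: $112 · Unit 5A: $255

Equal tier: $292 ÷ 4 = $73 apiece.
Remainder $568 by assessed value (total 1,764,525): Unit 3A 123.44 → $123; Unit 4A 223.13 → $223; Unit 3B 39.43 → $39; Unit 5A 182.00 → $182.
Rounding difference +$1 on remainder applied to Unit 4A.
Totals: Unit 3A $73 + $123 = $196; Unit 4A $73 + $224 = $297; Unit 3B $73 + $39 = $112; Unit 5A $73 + $182 = $255.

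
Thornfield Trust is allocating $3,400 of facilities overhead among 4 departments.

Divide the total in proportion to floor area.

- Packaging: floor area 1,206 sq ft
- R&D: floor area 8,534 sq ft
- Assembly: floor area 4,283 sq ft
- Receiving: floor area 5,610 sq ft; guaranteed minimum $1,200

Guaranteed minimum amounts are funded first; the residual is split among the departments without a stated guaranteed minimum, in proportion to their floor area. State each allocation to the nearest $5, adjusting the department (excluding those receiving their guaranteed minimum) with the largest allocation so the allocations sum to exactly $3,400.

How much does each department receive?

Guaranteed amounts: Receiving $1,200. Balance $2,200.
Balance split over remaining floor area 14,023: Packaging 189.20 → $190; R&D 1,338.86 → $1,340; Assembly 671.94 → $670.

Packaging: $190 · R&D: $1,340 · Assembly: $670 · Receiving: $1,200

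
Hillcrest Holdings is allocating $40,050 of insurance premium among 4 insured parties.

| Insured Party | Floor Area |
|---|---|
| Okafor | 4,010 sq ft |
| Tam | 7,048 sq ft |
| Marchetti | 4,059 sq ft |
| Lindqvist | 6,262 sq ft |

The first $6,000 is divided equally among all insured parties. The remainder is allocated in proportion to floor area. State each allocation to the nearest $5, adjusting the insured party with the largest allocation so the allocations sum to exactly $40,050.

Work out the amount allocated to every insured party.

Okafor: $7,885 · Tam: $12,725 · Marchetti: $7,965 · Lindqvist: $11,475

$6,000 shared equally gives $1,500 per insured party.
Remainder $34,050 by floor area (total 21,379): Okafor 6,386.66 → $6,385; Tam 11,225.24 → $11,225; Marchetti 6,464.71 → $6,465; Lindqvist 9,973.39 → $9,975.
Totals: Okafor $1,500 + $6,385 = $7,885; Tam $1,500 + $11,225 = $12,725; Marchetti $1,500 + $6,465 = $7,965; Lindqvist $1,500 + $9,975 = $11,475.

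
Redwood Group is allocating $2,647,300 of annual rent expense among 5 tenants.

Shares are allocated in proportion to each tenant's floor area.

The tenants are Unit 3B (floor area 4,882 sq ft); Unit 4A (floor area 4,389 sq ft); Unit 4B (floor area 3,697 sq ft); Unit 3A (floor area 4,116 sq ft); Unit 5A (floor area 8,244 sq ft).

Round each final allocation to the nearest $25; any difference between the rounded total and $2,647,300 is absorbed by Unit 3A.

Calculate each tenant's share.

Combined floor area = 25,328.
Pro-rata amounts: Unit 3B 4,882/25,328 × $2,647,300 = 510,270.00; Unit 4A 4,389/25,328 × $2,647,300 = 458,741.30; Unit 4B 3,697/25,328 × $2,647,300 = 386,412.99; Unit 3A 4,116/25,328 × $2,647,300 = 430,207.15; Unit 5A 8,244/25,328 × $2,647,300 = 861,668.56.
At nearest $25: Unit 3B $510,275; Unit 4A $458,750; Unit 4B $386,425; Unit 3A $430,200; Unit 5A $861,675. Sum = $2,647,325.
Difference $2,647,300 − $2,647,325 = −$25 applied to Unit 3A: Unit 3A becomes $430,175.

Unit 3B: $510,275 | Unit 4A: $458,750 | Unit 4B: $386,425 | Unit 3A: $430,175 | Unit 5A: $861,675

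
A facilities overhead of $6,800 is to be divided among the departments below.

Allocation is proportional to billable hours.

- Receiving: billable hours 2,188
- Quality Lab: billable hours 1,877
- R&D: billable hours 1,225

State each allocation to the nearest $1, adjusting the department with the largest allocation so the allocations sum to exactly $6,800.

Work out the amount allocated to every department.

Receiving: $2,812; Quality Lab: $2,413; R&D: $1,575

Combined billable hours = 5,290.
Raw shares: Receiving 2,188/5,290 × $6,800 = 2,812.55; Quality Lab 1,877/5,290 × $6,800 = 2,412.78; R&D 1,225/5,290 × $6,800 = 1,574.67.
At nearest $1: Receiving $2,813; Quality Lab $2,413; R&D $1,575. Sum = $6,801.
Difference $6,800 − $6,801 = −$1 applied to largest allocation (Receiving): Receiving becomes $2,812.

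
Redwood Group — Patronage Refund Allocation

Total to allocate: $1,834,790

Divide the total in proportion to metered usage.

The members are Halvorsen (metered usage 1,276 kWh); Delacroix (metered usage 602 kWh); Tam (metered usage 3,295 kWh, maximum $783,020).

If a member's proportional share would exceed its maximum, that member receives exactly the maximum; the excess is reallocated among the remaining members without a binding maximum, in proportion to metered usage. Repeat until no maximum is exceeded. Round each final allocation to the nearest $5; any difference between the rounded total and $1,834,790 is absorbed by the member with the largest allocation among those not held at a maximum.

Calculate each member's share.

Sum of metered usage: 5,173.
Unconstrained shares: Halvorsen 452,579.17; Delacroix 213,520.89; Tam 1,168,689.94.
Cap binds for Tam ($783,020); balance $1,051,770 reallocated over remaining metered usage 1,878.
Redistributed shares: Halvorsen 714,621.15 → $714,620; Delacroix 337,148.85 → $337,150.

Halvorsen: $714,620 | Delacroix: $337,150 | Tam: $783,020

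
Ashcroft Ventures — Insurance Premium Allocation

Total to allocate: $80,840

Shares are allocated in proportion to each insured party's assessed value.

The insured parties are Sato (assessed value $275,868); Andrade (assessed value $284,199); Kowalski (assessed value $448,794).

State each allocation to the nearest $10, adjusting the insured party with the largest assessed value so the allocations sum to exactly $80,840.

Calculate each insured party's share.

Assessed value total: 275,868 + 284,199 + 448,794 = 1,008,861.
Pro-rata amounts: Sato 22,105.29; Andrade 22,772.86; Kowalski 35,961.85.
At nearest $10: Sato $22,110; Andrade $22,770; Kowalski $35,960. Sum = $80,840.
Sum already equals the total — no adjustment.

Sato: $22,110 · Andrade: $22,770 · Kowalski: $35,960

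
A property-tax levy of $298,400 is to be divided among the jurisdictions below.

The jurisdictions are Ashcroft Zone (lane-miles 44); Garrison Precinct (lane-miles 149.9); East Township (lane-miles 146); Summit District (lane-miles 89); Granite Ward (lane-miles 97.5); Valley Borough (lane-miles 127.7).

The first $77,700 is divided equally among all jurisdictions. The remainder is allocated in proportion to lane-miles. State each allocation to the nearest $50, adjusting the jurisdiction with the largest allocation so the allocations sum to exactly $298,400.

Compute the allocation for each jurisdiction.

Equal tier: $77,700 ÷ 6 = $12,950 apiece.
Remainder $220,700 by lane-miles (total 654.1): Ashcroft Zone 14,846.05 → $14,850; Garrison Precinct 50,577.79 → $50,600; East Township 49,261.89 → $49,250; Summit District 30,029.51 → $30,050; Granite Ward 32,897.49 → $32,900; Valley Borough 43,087.28 → $43,100.
Rounding difference −$50 on remainder applied to Garrison Precinct.
Totals: Ashcroft Zone $12,950 + $14,850 = $27,800; Garrison Precinct $12,950 + $50,550 = $63,500; East Township $12,950 + $49,250 = $62,200; Summit District $12,950 + $30,050 = $43,000; Granite Ward $12,950 + $32,900 = $45,850; Valley Borough $12,950 + $43,100 = $56,050.

Ashcroft Zone: $27,800 · Garrison Precinct: $63,500 · East Township: $62,200 · Summit District: $43,000 · Granite Ward: $45,850 · Valley Borough: $56,050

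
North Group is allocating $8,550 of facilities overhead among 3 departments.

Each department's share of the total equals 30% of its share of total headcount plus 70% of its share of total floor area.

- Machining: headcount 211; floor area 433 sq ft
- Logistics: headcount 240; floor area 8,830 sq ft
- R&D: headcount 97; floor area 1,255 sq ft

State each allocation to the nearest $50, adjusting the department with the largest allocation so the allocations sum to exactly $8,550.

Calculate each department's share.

Totals — headcount 548, floor area 10,518.
Blended shares (30% headcount + 70% floor area): Machining 0.1443; Logistics 0.7190; R&D 0.1366.
Raw shares: Machining 1,234.01; Logistics 6,147.84; R&D 1,168.15.
Rounded to nearest $50: Machining $1,250; Logistics $6,150; R&D $1,150. Sum = $8,550.
Sum already equals the total — no adjustment.

Machining: $1,250 | Logistics: $6,150 | R&D: $1,150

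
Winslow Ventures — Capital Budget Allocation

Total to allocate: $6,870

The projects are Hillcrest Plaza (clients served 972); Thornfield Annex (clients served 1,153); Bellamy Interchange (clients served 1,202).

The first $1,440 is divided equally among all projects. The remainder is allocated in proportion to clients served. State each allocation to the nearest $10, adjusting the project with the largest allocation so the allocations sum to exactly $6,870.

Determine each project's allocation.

Hillcrest Plaza: $2,070; Thornfield Annex: $2,360; Bellamy Interchange: $2,440

Equal tier: $1,440 ÷ 3 = $480 apiece.
Remainder $5,430 by clients served (total 3,327): Hillcrest Plaza 1,586.40 → $1,590; Thornfield Annex 1,881.81 → $1,880; Bellamy Interchange 1,961.79 → $1,960.
Totals: Hillcrest Plaza $480 + $1,590 = $2,070; Thornfield Annex $480 + $1,880 = $2,360; Bellamy Interchange $480 + $1,960 = $2,440.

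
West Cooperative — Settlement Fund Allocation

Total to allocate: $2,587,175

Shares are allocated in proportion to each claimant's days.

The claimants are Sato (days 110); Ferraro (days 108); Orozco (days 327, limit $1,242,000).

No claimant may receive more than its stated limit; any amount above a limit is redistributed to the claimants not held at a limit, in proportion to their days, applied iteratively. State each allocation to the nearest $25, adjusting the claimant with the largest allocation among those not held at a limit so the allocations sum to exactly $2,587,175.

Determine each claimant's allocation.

Sato: $678,750; Ferraro: $666,425; Orozco: $1,242,000

Total days = 545.
Pro-rata shares before constraints: Sato 522,182.11; Ferraro 512,687.89; Orozco 1,552,305.00.
Cap binds for Orozco ($1,242,000); remaining pool $1,345,175 reallocated over remaining days 218.
Remaining shares: Sato 678,758.03 → $678,750; Ferraro 666,416.97 → $666,425.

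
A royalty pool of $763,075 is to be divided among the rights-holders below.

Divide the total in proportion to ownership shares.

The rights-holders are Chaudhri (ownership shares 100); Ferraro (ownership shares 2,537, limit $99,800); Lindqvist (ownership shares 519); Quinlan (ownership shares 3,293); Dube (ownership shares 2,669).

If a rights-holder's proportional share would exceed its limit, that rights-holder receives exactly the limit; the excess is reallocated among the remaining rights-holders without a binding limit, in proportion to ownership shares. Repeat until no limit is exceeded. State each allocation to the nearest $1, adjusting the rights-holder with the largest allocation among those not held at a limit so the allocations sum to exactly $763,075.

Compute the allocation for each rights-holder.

Chaudhri: $10,079 | Ferraro: $99,800 | Lindqvist: $52,308 | Quinlan: $331,889 | Dube: $268,999

Combined ownership shares = 9,118.
Unconstrained shares: Chaudhri 8,368.89; Ferraro 212,318.63; Lindqvist 43,434.52; Quinlan 275,587.41; Dube 223,365.56.
Capped: Ferraro ($99,800); remaining pool $663,275 reallocated over remaining ownership shares 6,581.
Shares after redistribution: Chaudhri 10,078.64 → $10,079; Lindqvist 52,308.12 → $52,308; Quinlan 331,889.47 → $331,889; Dube 268,998.78 → $268,999.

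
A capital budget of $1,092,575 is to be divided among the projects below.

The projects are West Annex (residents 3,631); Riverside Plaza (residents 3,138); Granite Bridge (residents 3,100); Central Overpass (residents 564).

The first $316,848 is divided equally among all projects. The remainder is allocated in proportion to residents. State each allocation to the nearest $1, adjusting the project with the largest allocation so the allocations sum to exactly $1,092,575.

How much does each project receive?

West Annex: $349,189 · Riverside Plaza: $312,532 · Granite Bridge: $309,707 · Central Overpass: $121,147

$316,848 shared equally gives $79,212 per project.
Remainder $775,727 by residents (total 10,433): West Annex 269,976.49 → $269,976; Riverside Plaza 233,320.36 → $233,320; Granite Bridge 230,494.94 → $230,495; Central Overpass 41,935.21 → $41,935.
Rounding difference +$1 on remainder applied to West Annex.
Totals: West Annex $79,212 + $269,977 = $349,189; Riverside Plaza $79,212 + $233,320 = $312,532; Granite Bridge $79,212 + $230,495 = $309,707; Central Overpass $79,212 + $41,935 = $121,147.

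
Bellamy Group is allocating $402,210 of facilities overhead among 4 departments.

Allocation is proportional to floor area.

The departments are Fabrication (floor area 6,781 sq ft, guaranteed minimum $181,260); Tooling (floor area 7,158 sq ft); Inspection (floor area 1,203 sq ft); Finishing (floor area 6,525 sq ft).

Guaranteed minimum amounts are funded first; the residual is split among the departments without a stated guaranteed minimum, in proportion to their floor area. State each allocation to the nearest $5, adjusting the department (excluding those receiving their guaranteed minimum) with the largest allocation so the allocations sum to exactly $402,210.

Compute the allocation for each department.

Fund the minimums — Fabrication $181,260. Balance $220,950.
Balance split over remaining floor area 14,886: Tooling 106,244.80 → $106,245; Inspection 17,855.89 → $17,855; Finishing 96,849.30 → $96,850.

Fabrication: $181,260 · Tooling: $106,245 · Inspection: $17,855 · Finishing: $96,850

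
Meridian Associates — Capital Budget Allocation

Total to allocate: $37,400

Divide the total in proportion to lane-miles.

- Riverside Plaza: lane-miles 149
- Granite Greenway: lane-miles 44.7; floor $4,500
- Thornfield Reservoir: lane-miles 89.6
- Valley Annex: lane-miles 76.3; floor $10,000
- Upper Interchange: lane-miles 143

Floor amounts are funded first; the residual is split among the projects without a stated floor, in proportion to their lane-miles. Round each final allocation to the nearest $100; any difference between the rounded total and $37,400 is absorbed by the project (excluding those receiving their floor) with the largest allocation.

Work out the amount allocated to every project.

Riverside Plaza: $8,900 · Granite Greenway: $4,500 · Thornfield Reservoir: $5,400 · Valley Annex: $10,000 · Upper Interchange: $8,600

Guaranteed amounts: Granite Greenway $4,500; Valley Annex $10,000. Remaining pool $22,900.
Remaining pool split over remaining lane-miles 381.6: Riverside Plaza 8,941.56 → $8,900; Thornfield Reservoir 5,376.94 → $5,400; Upper Interchange 8,581.50 → $8,600.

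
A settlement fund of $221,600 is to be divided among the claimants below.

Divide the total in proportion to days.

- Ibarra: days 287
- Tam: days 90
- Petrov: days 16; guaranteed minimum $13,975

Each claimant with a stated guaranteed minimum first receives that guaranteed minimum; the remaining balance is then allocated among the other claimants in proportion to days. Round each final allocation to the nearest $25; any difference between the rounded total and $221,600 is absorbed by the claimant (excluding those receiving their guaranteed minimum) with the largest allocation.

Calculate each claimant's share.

Guaranteed amounts: Petrov $13,975. Balance $207,625.
Balance split over remaining days 377: Ibarra 158,059.35 → $158,050; Tam 49,565.65 → $49,575.

Ibarra: $158,050 · Tam: $49,575 · Petrov: $13,975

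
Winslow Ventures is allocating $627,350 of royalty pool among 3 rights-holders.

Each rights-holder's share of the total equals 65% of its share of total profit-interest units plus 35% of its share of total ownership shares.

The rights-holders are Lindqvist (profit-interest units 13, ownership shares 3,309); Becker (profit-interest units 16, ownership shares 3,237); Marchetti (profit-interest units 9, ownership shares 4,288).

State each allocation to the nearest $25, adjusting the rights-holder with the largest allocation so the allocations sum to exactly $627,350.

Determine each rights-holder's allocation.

Lindqvist: $206,575 | Becker: $237,300 | Marchetti: $183,475

Profit-interest units total 38; ownership shares total 10,834.
Composite weights (65% profit-interest units + 35% ownership shares): Lindqvist 0.3293; Becker 0.3783; Marchetti 0.2925.
Pro-rata amounts: Lindqvist 206,566.28; Becker 237,300.02; Marchetti 183,483.71.
After rounding ($25): Lindqvist $206,575; Becker $237,300; Marchetti $183,475. Sum = $627,350.
Rounded total matches; no reconciliation needed.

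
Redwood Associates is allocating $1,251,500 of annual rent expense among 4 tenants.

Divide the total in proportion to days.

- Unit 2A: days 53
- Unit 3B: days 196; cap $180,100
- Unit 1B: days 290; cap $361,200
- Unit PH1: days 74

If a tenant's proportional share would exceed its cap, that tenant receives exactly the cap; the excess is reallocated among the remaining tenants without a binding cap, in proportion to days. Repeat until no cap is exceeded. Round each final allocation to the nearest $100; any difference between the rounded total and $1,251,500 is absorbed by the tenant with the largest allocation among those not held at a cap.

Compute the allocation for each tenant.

Combined days = 613.
Proportional shares (ignoring caps): Unit 2A 108,204.73; Unit 3B 400,153.34; Unit 1B 592,063.62; Unit PH1 151,078.30.
Capped: Unit 3B ($180,100), Unit 1B ($361,200); residual $710,200 reallocated over remaining days 127.
Remaining shares: Unit 2A 296,382.68 → $296,400; Unit PH1 413,817.32 → $413,800.

Unit 2A: $296,400; Unit 3B: $180,100; Unit 1B: $361,200; Unit PH1: $413,800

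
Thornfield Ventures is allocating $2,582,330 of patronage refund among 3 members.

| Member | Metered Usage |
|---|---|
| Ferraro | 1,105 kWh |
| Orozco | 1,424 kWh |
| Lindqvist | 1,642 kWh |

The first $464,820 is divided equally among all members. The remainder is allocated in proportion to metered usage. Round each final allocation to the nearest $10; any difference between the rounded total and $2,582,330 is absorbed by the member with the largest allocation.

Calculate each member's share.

Ferraro: $715,920 | Orozco: $877,870 | Lindqvist: $988,540

$464,820 shared equally gives $154,940 per member.
Remainder $2,117,510 by metered usage (total 4,171): Ferraro 560,980.23 → $560,980; Orozco 722,928.37 → $722,930; Lindqvist 833,601.40 → $833,600.
Totals: Ferraro $154,940 + $560,980 = $715,920; Orozco $154,940 + $722,930 = $877,870; Lindqvist $154,940 + $833,600 = $988,540.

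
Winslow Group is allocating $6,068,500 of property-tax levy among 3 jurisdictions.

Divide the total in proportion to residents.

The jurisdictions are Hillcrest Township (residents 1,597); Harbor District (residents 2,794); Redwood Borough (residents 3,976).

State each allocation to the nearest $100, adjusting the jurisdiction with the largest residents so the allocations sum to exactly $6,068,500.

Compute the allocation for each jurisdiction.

Total residents = 1,597 + 2,794 + 3,976 = 8,367.
Unrounded shares: Hillcrest Township 1,158,287.86; Harbor District 2,026,459.78; Redwood Borough 2,883,752.36.
At nearest $100: Hillcrest Township $1,158,300; Harbor District $2,026,500; Redwood Borough $2,883,800. Sum = $6,068,600.
Difference $6,068,500 − $6,068,600 = −$100 applied to largest residents (Redwood Borough): Redwood Borough becomes $2,883,700.

Hillcrest Township: $1,158,300 | Harbor District: $2,026,500 | Redwood Borough: $2,883,700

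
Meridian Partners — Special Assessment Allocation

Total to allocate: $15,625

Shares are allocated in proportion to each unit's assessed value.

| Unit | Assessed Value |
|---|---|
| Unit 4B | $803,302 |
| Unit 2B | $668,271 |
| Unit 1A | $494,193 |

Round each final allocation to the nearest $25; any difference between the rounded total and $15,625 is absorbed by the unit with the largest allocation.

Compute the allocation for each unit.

Unit 4B: $6,400; Unit 2B: $5,300; Unit 1A: $3,925

Total assessed value = 1,965,766.
Proportional shares: Unit 4B 803,302/1,965,766 × $15,625 = 6,385.09; Unit 2B 668,271/1,965,766 × $15,625 = 5,311.79; Unit 1A 494,193/1,965,766 × $15,625 = 3,928.12.
After rounding ($25): Unit 4B $6,375; Unit 2B $5,300; Unit 1A $3,925. Sum = $15,600.
Difference $15,625 − $15,600 = +$25 applied to largest allocation (Unit 4B): Unit 4B becomes $6,400.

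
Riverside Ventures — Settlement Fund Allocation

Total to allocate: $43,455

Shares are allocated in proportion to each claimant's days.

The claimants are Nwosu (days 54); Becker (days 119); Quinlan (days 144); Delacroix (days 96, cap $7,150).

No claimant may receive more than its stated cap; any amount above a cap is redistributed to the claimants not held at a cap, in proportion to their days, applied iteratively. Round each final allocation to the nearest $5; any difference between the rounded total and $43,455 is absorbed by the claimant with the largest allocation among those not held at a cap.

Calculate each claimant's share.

Combined days = 413.
Unconstrained shares: Nwosu 5,681.77; Becker 12,520.93; Quinlan 15,151.38; Delacroix 10,100.92.
Capped: Delacroix ($7,150); remaining pool $36,305 reallocated over remaining days 317.
Shares after redistribution: Nwosu 6,184.45 → $6,185; Becker 13,628.69 → $13,630; Quinlan 16,491.86 → $16,490.

Nwosu: $6,185 · Becker: $13,630 · Quinlan: $16,490 · Delacroix: $7,150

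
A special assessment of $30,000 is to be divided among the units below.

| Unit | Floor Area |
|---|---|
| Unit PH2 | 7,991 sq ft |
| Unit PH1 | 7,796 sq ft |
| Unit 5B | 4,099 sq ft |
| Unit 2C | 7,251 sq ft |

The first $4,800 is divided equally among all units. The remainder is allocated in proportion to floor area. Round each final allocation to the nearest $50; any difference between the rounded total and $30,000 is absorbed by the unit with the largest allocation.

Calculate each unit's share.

Unit PH2: $8,600; Unit PH1: $8,450; Unit 5B: $5,000; Unit 2C: $7,950

Equal tier: $4,800 ÷ 4 = $1,200 apiece.
Remainder $25,200 by floor area (total 27,137): Unit PH2 7,420.61 → $7,400; Unit PH1 7,239.53 → $7,250; Unit 5B 3,806.42 → $3,800; Unit 2C 6,733.43 → $6,750.
Totals: Unit PH2 $1,200 + $7,400 = $8,600; Unit PH1 $1,200 + $7,250 = $8,450; Unit 5B $1,200 + $3,800 = $5,000; Unit 2C $1,200 + $6,750 = $7,950.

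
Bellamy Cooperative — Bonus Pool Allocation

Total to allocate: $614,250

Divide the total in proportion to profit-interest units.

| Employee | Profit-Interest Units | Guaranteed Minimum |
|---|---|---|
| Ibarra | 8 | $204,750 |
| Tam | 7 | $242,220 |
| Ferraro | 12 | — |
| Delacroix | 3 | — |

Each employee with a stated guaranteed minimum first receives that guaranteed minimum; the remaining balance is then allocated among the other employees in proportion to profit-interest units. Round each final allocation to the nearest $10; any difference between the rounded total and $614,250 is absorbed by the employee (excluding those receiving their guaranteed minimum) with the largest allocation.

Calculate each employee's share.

Guaranteed amounts: Ibarra $204,750; Tam $242,220. Remaining pool $167,280.
Remaining pool split over remaining profit-interest units 15: Ferraro 133,824.00 → $133,820; Delacroix 33,456.00 → $33,460.

Ibarra: $204,750; Tam: $242,220; Ferraro: $133,820; Delacroix: $33,460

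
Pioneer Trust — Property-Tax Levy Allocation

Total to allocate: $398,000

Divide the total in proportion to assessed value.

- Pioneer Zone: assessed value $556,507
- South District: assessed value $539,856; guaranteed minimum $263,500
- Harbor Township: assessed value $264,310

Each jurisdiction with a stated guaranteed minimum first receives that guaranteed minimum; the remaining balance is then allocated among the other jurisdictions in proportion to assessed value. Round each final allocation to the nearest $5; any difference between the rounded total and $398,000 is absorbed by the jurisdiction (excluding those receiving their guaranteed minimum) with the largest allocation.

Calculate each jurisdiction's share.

Fund the minimums — South District $263,500. Remaining pool $134,500.
Remaining pool split over remaining assessed value 820,817: Pioneer Zone 91,189.87 → $91,190; Harbor Township 43,310.13 → $43,310.

Pioneer Zone: $91,190 | South District: $263,500 | Harbor Township: $43,310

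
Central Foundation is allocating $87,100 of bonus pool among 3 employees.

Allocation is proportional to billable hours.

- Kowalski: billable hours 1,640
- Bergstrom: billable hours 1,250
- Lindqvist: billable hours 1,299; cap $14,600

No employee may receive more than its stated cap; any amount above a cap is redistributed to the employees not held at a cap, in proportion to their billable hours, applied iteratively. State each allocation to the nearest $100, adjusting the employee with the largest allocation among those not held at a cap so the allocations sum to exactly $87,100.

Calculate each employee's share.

Kowalski: $41,100; Bergstrom: $31,400; Lindqvist: $14,600

Total billable hours = 4,189.
Pro-rata shares before constraints: Kowalski 34,099.79; Bergstrom 25,990.69; Lindqvist 27,009.52.
Cap binds for Lindqvist ($14,600); residual $72,500 reallocated over remaining billable hours 2,890.
Shares after redistribution: Kowalski 41,141.87 → $41,100; Bergstrom 31,358.13 → $31,400.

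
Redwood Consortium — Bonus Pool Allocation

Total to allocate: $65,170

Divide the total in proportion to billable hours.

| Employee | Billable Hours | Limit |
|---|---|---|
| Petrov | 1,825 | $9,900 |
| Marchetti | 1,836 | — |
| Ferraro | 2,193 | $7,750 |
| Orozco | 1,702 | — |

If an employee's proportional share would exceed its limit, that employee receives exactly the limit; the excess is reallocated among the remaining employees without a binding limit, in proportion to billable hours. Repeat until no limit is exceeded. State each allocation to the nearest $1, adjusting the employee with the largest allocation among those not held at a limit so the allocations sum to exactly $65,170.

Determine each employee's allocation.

Total billable hours = 7,556.
Pro-rata shares before constraints: Petrov 15,740.504; Marchetti 15,835.38; Ferraro 18,914.48; Orozco 14,679.64.
Held at cap: Petrov ($9,900), Ferraro ($7,750); balance $47,520 reallocated over remaining billable hours 3,538.
Redistributed shares: Marchetti 24,659.90 → $24,660; Orozco 22,860.10 → $22,860.

Petrov: $9,900; Marchetti: $24,660; Ferraro: $7,750; Orozco: $22,860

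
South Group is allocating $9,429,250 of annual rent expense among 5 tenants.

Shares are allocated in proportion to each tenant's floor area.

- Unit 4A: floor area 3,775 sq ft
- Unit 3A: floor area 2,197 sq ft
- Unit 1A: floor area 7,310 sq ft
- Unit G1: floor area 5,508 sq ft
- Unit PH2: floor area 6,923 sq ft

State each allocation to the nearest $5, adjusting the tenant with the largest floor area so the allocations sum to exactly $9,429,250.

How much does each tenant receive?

Unit 4A: $1,384,335 · Unit 3A: $805,665 · Unit 1A: $2,680,660 · Unit G1: $2,019,845 · Unit PH2: $2,538,745

Total floor area = 3,775 + 2,197 + 7,310 + 5,508 + 6,923 = 25,713.
Raw shares: Unit 4A 1,384,335.50; Unit 3A 805,664.93; Unit 1A 2,680,660.27; Unit G1 2,019,846.34; Unit PH2 2,538,742.96.
At nearest $5: Unit 4A $1,384,335; Unit 3A $805,665; Unit 1A $2,680,660; Unit G1 $2,019,845; Unit PH2 $2,538,745. Sum = $9,429,250.
Sum already equals the total — no adjustment.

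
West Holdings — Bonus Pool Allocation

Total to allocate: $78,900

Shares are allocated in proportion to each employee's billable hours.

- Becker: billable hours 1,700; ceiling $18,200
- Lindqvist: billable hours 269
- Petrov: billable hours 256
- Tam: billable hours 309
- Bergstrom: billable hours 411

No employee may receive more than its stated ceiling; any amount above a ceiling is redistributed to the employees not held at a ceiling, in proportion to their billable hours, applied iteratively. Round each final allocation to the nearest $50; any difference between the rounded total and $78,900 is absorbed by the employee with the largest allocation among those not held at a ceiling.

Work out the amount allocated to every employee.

Becker: $18,200; Lindqvist: $13,100; Petrov: $12,500; Tam: $15,050; Bergstrom: $20,050

Billable hours total: 2,945.
Unconstrained shares: Becker 45,544.99; Lindqvist 7,206.83; Petrov 6,858.54; Tam 8,278.47; Bergstrom 11,011.17.
Held at cap: Becker ($18,200); residual $60,700 reallocated over remaining billable hours 1,245.
Shares after redistribution: Lindqvist 13,115.10 → $13,100; Petrov 12,481.29 → $12,500; Tam 15,065.30 → $15,050; Bergstrom 20,038.31 → $20,050.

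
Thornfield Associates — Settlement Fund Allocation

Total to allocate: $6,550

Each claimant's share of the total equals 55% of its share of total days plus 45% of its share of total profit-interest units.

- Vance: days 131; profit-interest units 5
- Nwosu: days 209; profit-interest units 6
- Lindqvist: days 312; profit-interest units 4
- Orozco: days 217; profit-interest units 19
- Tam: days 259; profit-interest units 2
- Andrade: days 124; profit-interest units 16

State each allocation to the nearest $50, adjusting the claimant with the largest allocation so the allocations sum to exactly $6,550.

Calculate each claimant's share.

Vance: $650 · Nwosu: $950 · Lindqvist: $1,100 · Orozco: $1,750 · Tam: $850 · Andrade: $1,250

Days total 1,252; profit-interest units total 52.
Blended shares (55% days + 45% profit-interest units): Vance 0.1008; Nwosu 0.1437; Lindqvist 0.1717; Orozco 0.2598; Tam 0.1311; Andrade 0.1929.
Pro-rata amounts: Vance 660.35; Nwosu 941.47; Lindqvist 1,124.48; Orozco 1,701.37; Tam 858.61; Andrade 1,263.72.
At nearest $50: Vance $650; Nwosu $950; Lindqvist $1,100; Orozco $1,700; Tam $850; Andrade $1,250. Sum = $6,500.
Difference $6,550 − $6,500 = +$50 applied to largest allocation (Orozco): Orozco becomes $1,750.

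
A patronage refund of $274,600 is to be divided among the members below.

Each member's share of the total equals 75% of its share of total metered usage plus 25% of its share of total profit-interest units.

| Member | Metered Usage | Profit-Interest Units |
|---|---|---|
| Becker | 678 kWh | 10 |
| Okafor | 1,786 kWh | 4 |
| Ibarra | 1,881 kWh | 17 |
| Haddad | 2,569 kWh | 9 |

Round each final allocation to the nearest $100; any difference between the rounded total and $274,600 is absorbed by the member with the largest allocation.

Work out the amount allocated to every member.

Becker: $37,400; Okafor: $60,100; Ibarra: $85,200; Haddad: $91,900

Totals — metered usage 6,914, profit-interest units 40.
Blended shares (75% metered usage + 25% profit-interest units): Becker 0.1360; Okafor 0.2187; Ibarra 0.3103; Haddad 0.3349.
Proportional shares: Becker 37,358.35; Okafor 60,065.27; Ibarra 85,206.33; Haddad 91,970.05.
After rounding ($100): Becker $37,400; Okafor $60,100; Ibarra $85,200; Haddad $92,000. Sum = $274,700.
Difference $274,600 − $274,700 = −$100 applied to largest allocation (Haddad): Haddad becomes $91,900.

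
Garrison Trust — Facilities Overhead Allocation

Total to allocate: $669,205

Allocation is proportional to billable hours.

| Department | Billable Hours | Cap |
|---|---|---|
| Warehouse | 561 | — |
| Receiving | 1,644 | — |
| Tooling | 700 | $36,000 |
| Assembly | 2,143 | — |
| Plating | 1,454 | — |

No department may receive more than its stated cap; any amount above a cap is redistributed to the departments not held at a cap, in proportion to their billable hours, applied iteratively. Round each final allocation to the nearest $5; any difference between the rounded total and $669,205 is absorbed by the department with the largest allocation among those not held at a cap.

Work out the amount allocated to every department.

Warehouse: $61,225 | Receiving: $179,420 | Tooling: $36,000 | Assembly: $233,875 | Plating: $158,685

Billable hours total: 6,502.
Pro-rata shares before constraints: Warehouse 57,739.77; Receiving 169,205.32; Tooling 72,046.06; Assembly 220,563.87; Plating 149,649.96.
Capped: Tooling ($36,000); remaining pool $633,205 reallocated over remaining billable hours 5,802.
Shares after redistribution: Warehouse 61,225.10 → $61,225; Receiving 179,419.00 → $179,420; Assembly 233,877.68 → $233,880; Plating 158,683.22 → $158,685.
Rounding difference −$5 applied to Assembly → $233,875.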